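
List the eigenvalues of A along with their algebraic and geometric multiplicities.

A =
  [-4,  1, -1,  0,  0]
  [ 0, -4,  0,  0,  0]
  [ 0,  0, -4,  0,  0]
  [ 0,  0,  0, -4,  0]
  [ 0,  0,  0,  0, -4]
λ = -4: alg = 5, geom = 4

Step 1 — factor the characteristic polynomial to read off the algebraic multiplicities:
  χ_A(x) = (x + 4)^5

Step 2 — compute geometric multiplicities via the rank-nullity identity g(λ) = n − rank(A − λI):
  rank(A − (-4)·I) = 1, so dim ker(A − (-4)·I) = n − 1 = 4

Summary:
  λ = -4: algebraic multiplicity = 5, geometric multiplicity = 4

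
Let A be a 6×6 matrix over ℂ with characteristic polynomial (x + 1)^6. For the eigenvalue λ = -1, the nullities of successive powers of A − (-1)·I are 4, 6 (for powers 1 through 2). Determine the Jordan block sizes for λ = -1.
Block sizes for λ = -1: [2, 2, 1, 1]

From the dimensions of kernels of powers, the number of Jordan blocks of size at least j is d_j − d_{j−1} where d_j = dim ker(N^j) (with d_0 = 0). Computing the differences gives [4, 2].
The number of blocks of size exactly k is (#blocks of size ≥ k) − (#blocks of size ≥ k + 1), so the partition is: 2 block(s) of size 1, 2 block(s) of size 2.
In nonincreasing order the block sizes are [2, 2, 1, 1].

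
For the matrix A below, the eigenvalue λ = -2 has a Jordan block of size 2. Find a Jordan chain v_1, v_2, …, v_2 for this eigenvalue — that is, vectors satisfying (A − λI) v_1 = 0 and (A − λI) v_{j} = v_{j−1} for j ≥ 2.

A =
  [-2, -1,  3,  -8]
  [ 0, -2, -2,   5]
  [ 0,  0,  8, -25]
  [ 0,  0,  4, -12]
A Jordan chain for λ = -2 of length 2:
v_1 = (-1, 0, 0, 0)ᵀ
v_2 = (0, 1, 0, 0)ᵀ

Let N = A − (-2)·I. We want v_2 with N^2 v_2 = 0 but N^1 v_2 ≠ 0; then v_{j-1} := N · v_j for j = 2, …, 2.

Pick v_2 = (0, 1, 0, 0)ᵀ.
Then v_1 = N · v_2 = (-1, 0, 0, 0)ᵀ.

Sanity check: (A − (-2)·I) v_1 = (0, 0, 0, 0)ᵀ = 0. ✓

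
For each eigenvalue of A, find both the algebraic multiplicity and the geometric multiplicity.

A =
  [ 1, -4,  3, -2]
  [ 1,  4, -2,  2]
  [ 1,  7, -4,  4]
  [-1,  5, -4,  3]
λ = 1: alg = 4, geom = 2

Step 1 — factor the characteristic polynomial to read off the algebraic multiplicities:
  χ_A(x) = (x - 1)^4

Step 2 — compute geometric multiplicities via the rank-nullity identity g(λ) = n − rank(A − λI):
  rank(A − (1)·I) = 2, so dim ker(A − (1)·I) = n − 2 = 2

Summary:
  λ = 1: algebraic multiplicity = 4, geometric multiplicity = 2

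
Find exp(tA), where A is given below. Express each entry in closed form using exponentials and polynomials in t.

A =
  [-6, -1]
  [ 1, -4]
e^{tA} =
  [-t*exp(-5*t) + exp(-5*t), -t*exp(-5*t)]
  [t*exp(-5*t), t*exp(-5*t) + exp(-5*t)]

Strategy: write A = P · J · P⁻¹ where J is a Jordan canonical form, so e^{tA} = P · e^{tJ} · P⁻¹, and e^{tJ} can be computed block-by-block.

A has Jordan form
J =
  [-5,  1]
  [ 0, -5]
(up to reordering of blocks).

Per-block formulas:
  For a 2×2 Jordan block J_2(-5): exp(t · J_2(-5)) = e^(-5t)·(I + t·N), where N is the 2×2 nilpotent shift.

After assembling e^{tJ} and conjugating by P, we get:

e^{tA} =
  [-t*exp(-5*t) + exp(-5*t), -t*exp(-5*t)]
  [t*exp(-5*t), t*exp(-5*t) + exp(-5*t)]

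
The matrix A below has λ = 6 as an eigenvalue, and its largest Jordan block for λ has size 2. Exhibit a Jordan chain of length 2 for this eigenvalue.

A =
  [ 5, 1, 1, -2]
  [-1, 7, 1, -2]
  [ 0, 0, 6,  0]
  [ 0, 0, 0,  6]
A Jordan chain for λ = 6 of length 2:
v_1 = (-1, -1, 0, 0)ᵀ
v_2 = (1, 0, 0, 0)ᵀ

Let N = A − (6)·I. We want v_2 with N^2 v_2 = 0 but N^1 v_2 ≠ 0; then v_{j-1} := N · v_j for j = 2, …, 2.

Pick v_2 = (1, 0, 0, 0)ᵀ.
Then v_1 = N · v_2 = (-1, -1, 0, 0)ᵀ.

Sanity check: (A − (6)·I) v_1 = (0, 0, 0, 0)ᵀ = 0. ✓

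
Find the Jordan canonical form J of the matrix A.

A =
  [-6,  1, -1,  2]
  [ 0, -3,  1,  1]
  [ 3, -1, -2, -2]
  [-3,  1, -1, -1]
J_3(-3) ⊕ J_1(-3)

The characteristic polynomial is
  det(x·I − A) = x^4 + 12*x^3 + 54*x^2 + 108*x + 81 = (x + 3)^4

Eigenvalues and multiplicities (the geometric multiplicity of λ is n − rank(A − λI), which equals the number of Jordan blocks for λ):
  λ = -3: algebraic multiplicity = 4, geometric multiplicity = 2

Determining the block sizes for each eigenvalue:
  λ = -3: with am = 4 and gm = 2, the partition is not yet determined (e.g. several partitions of 4 into 2 parts exist). Let N = A − (-3)·I. Computing rank(N^1) = 2, rank(N^2) = 1, rank(N^3) = 0; the number of blocks of size ≥ j is rank(N^{j−1}) − rank(N^j), giving [2, 1, 1]. So we have 1 block(s) of size 3, 1 block(s) of size 1 → block sizes [3, 1]

Assembling the blocks gives a Jordan form
J =
  [-3,  1,  0,  0]
  [ 0, -3,  1,  0]
  [ 0,  0, -3,  0]
  [ 0,  0,  0, -3]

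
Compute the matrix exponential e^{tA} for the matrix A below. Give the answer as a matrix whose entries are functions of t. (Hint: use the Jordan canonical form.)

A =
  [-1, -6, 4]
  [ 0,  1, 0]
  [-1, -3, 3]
e^{tA} =
  [-2*t*exp(t) + exp(t), -6*t*exp(t), 4*t*exp(t)]
  [0, exp(t), 0]
  [-t*exp(t), -3*t*exp(t), 2*t*exp(t) + exp(t)]

Strategy: write A = P · J · P⁻¹ where J is a Jordan canonical form, so e^{tA} = P · e^{tJ} · P⁻¹, and e^{tJ} can be computed block-by-block.

A has Jordan form
J =
  [1, 1, 0]
  [0, 1, 0]
  [0, 0, 1]
(up to reordering of blocks).

Per-block formulas:
  For a 2×2 Jordan block J_2(1): exp(t · J_2(1)) = e^(1t)·(I + t·N), where N is the 2×2 nilpotent shift.
  For a 1×1 block at λ = 1: exp(t · [1]) = [e^(1t)].

After assembling e^{tJ} and conjugating by P, we get:

e^{tA} =
  [-2*t*exp(t) + exp(t), -6*t*exp(t), 4*t*exp(t)]
  [0, exp(t), 0]
  [-t*exp(t), -3*t*exp(t), 2*t*exp(t) + exp(t)]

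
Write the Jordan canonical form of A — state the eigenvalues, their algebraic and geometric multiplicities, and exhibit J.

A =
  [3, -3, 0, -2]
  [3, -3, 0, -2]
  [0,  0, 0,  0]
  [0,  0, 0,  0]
J_2(0) ⊕ J_1(0) ⊕ J_1(0)

The characteristic polynomial is
  det(x·I − A) = x^4

Eigenvalues and multiplicities (the geometric multiplicity of λ is n − rank(A − λI), which equals the number of Jordan blocks for λ):
  λ = 0: algebraic multiplicity = 4, geometric multiplicity = 3

Determining the block sizes for each eigenvalue:
  λ = 0: 3 blocks summing to 4 forces exactly one block of size 2 and the rest size 1 → block sizes [2, 1, 1]

Assembling the blocks gives a Jordan form
J =
  [0, 1, 0, 0]
  [0, 0, 0, 0]
  [0, 0, 0, 0]
  [0, 0, 0, 0]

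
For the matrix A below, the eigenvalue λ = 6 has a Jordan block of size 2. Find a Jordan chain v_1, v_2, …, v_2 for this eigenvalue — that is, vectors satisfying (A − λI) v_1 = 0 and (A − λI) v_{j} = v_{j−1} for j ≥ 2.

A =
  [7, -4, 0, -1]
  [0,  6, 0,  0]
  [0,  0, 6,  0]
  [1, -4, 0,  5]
A Jordan chain for λ = 6 of length 2:
v_1 = (1, 0, 0, 1)ᵀ
v_2 = (1, 0, 0, 0)ᵀ

Let N = A − (6)·I. We want v_2 with N^2 v_2 = 0 but N^1 v_2 ≠ 0; then v_{j-1} := N · v_j for j = 2, …, 2.

Pick v_2 = (1, 0, 0, 0)ᵀ.
Then v_1 = N · v_2 = (1, 0, 0, 1)ᵀ.

Sanity check: (A − (6)·I) v_1 = (0, 0, 0, 0)ᵀ = 0. ✓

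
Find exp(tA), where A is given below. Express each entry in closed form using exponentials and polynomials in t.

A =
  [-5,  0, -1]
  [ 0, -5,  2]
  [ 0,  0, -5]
e^{tA} =
  [exp(-5*t), 0, -t*exp(-5*t)]
  [0, exp(-5*t), 2*t*exp(-5*t)]
  [0, 0, exp(-5*t)]

Strategy: write A = P · J · P⁻¹ where J is a Jordan canonical form, so e^{tA} = P · e^{tJ} · P⁻¹, and e^{tJ} can be computed block-by-block.

A has Jordan form
J =
  [-5,  1,  0]
  [ 0, -5,  0]
  [ 0,  0, -5]
(up to reordering of blocks).

Per-block formulas:
  For a 1×1 block at λ = -5: exp(t · [-5]) = [e^(-5t)].
  For a 2×2 Jordan block J_2(-5): exp(t · J_2(-5)) = e^(-5t)·(I + t·N), where N is the 2×2 nilpotent shift.

After assembling e^{tJ} and conjugating by P, we get:

e^{tA} =
  [exp(-5*t), 0, -t*exp(-5*t)]
  [0, exp(-5*t), 2*t*exp(-5*t)]
  [0, 0, exp(-5*t)]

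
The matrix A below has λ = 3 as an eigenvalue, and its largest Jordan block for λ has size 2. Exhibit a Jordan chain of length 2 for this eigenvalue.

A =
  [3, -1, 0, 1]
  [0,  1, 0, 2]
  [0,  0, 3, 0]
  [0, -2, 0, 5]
A Jordan chain for λ = 3 of length 2:
v_1 = (-1, -2, 0, -2)ᵀ
v_2 = (0, 1, 0, 0)ᵀ

Let N = A − (3)·I. We want v_2 with N^2 v_2 = 0 but N^1 v_2 ≠ 0; then v_{j-1} := N · v_j for j = 2, …, 2.

Pick v_2 = (0, 1, 0, 0)ᵀ.
Then v_1 = N · v_2 = (-1, -2, 0, -2)ᵀ.

Sanity check: (A − (3)·I) v_1 = (0, 0, 0, 0)ᵀ = 0. ✓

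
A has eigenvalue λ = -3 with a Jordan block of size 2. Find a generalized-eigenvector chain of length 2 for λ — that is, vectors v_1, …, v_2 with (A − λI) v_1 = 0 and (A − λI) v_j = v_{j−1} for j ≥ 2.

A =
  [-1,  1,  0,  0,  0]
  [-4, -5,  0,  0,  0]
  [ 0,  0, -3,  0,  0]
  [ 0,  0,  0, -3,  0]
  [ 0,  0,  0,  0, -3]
A Jordan chain for λ = -3 of length 2:
v_1 = (2, -4, 0, 0, 0)ᵀ
v_2 = (1, 0, 0, 0, 0)ᵀ

Let N = A − (-3)·I. We want v_2 with N^2 v_2 = 0 but N^1 v_2 ≠ 0; then v_{j-1} := N · v_j for j = 2, …, 2.

Pick v_2 = (1, 0, 0, 0, 0)ᵀ.
Then v_1 = N · v_2 = (2, -4, 0, 0, 0)ᵀ.

Sanity check: (A − (-3)·I) v_1 = (0, 0, 0, 0, 0)ᵀ = 0. ✓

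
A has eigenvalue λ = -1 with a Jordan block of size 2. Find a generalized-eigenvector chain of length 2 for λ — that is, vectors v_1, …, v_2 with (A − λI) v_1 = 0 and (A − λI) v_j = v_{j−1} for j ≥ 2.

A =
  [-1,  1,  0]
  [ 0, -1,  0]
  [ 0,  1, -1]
A Jordan chain for λ = -1 of length 2:
v_1 = (1, 0, 1)ᵀ
v_2 = (0, 1, 0)ᵀ

Let N = A − (-1)·I. We want v_2 with N^2 v_2 = 0 but N^1 v_2 ≠ 0; then v_{j-1} := N · v_j for j = 2, …, 2.

Pick v_2 = (0, 1, 0)ᵀ.
Then v_1 = N · v_2 = (1, 0, 1)ᵀ.

Sanity check: (A − (-1)·I) v_1 = (0, 0, 0)ᵀ = 0. ✓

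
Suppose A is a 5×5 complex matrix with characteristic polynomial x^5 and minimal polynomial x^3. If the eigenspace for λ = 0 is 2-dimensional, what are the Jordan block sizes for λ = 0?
Block sizes for λ = 0: [3, 2]

Step 1 — from the characteristic polynomial, algebraic multiplicity of λ = 0 is 5. From dim ker(A − (0)·I) = 2, there are exactly 2 Jordan blocks for λ = 0.
Step 2 — from the minimal polynomial, the factor (x − 0)^3 tells us the largest block for λ = 0 has size 3.
Step 3 — with total size 5, 2 blocks, and largest block 3, the block sizes (in nonincreasing order) are [3, 2].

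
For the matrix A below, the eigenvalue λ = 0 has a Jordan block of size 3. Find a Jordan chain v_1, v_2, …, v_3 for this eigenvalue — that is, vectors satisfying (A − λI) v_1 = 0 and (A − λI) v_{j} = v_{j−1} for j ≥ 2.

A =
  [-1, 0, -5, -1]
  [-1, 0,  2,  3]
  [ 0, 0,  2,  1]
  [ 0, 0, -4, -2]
A Jordan chain for λ = 0 of length 3:
v_1 = (0, -2, 0, 0)ᵀ
v_2 = (-6, 1, 2, -4)ᵀ
v_3 = (1, 0, 1, 0)ᵀ

Let N = A − (0)·I. We want v_3 with N^3 v_3 = 0 but N^2 v_3 ≠ 0; then v_{j-1} := N · v_j for j = 3, …, 2.

Pick v_3 = (1, 0, 1, 0)ᵀ.
Then v_2 = N · v_3 = (-6, 1, 2, -4)ᵀ.
Then v_1 = N · v_2 = (0, -2, 0, 0)ᵀ.

Sanity check: (A − (0)·I) v_1 = (0, 0, 0, 0)ᵀ = 0. ✓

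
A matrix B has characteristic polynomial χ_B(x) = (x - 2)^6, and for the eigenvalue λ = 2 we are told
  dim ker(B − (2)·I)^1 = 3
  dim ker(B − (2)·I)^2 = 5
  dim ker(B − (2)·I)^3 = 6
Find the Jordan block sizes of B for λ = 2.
Block sizes for λ = 2: [3, 2, 1]

From the dimensions of kernels of powers, the number of Jordan blocks of size at least j is d_j − d_{j−1} where d_j = dim ker(N^j) (with d_0 = 0). Computing the differences gives [3, 2, 1].
The number of blocks of size exactly k is (#blocks of size ≥ k) − (#blocks of size ≥ k + 1), so the partition is: 1 block(s) of size 1, 1 block(s) of size 2, 1 block(s) of size 3.
In nonincreasing order the block sizes are [3, 2, 1].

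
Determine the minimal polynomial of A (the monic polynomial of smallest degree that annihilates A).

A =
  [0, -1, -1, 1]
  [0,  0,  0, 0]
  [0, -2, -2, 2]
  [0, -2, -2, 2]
x^2

The characteristic polynomial is χ_A(x) = x^4, so the eigenvalues are known. The minimal polynomial is
  m_A(x) = Π_λ (x − λ)^{k_λ}
where k_λ is the size of the *largest* Jordan block for λ (equivalently, the smallest k with (A − λI)^k v = 0 for every generalised eigenvector v of λ).

  λ = 0: largest Jordan block has size 2, contributing (x − 0)^2

So m_A(x) = x^2 = x^2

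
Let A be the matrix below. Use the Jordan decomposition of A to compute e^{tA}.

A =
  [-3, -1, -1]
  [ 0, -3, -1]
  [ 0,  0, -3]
e^{tA} =
  [exp(-3*t), -t*exp(-3*t), t^2*exp(-3*t)/2 - t*exp(-3*t)]
  [0, exp(-3*t), -t*exp(-3*t)]
  [0, 0, exp(-3*t)]

Strategy: write A = P · J · P⁻¹ where J is a Jordan canonical form, so e^{tA} = P · e^{tJ} · P⁻¹, and e^{tJ} can be computed block-by-block.

A has Jordan form
J =
  [-3,  1,  0]
  [ 0, -3,  1]
  [ 0,  0, -3]
(up to reordering of blocks).

Per-block formulas:
  For a 3×3 Jordan block J_3(-3): exp(t · J_3(-3)) = e^(-3t)·(I + t·N + (t^2/2)·N^2), where N is the 3×3 nilpotent shift.

After assembling e^{tJ} and conjugating by P, we get:

e^{tA} =
  [exp(-3*t), -t*exp(-3*t), t^2*exp(-3*t)/2 - t*exp(-3*t)]
  [0, exp(-3*t), -t*exp(-3*t)]
  [0, 0, exp(-3*t)]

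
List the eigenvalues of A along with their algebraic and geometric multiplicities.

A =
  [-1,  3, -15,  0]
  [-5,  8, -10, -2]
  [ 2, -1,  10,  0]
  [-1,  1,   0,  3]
λ = 5: alg = 4, geom = 2

Step 1 — factor the characteristic polynomial to read off the algebraic multiplicities:
  χ_A(x) = (x - 5)^4

Step 2 — compute geometric multiplicities via the rank-nullity identity g(λ) = n − rank(A − λI):
  rank(A − (5)·I) = 2, so dim ker(A − (5)·I) = n − 2 = 2

Summary:
  λ = 5: algebraic multiplicity = 4, geometric multiplicity = 2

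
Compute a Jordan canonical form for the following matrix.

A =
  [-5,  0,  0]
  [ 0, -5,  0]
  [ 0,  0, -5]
J_1(-5) ⊕ J_1(-5) ⊕ J_1(-5)

The characteristic polynomial is
  det(x·I − A) = x^3 + 15*x^2 + 75*x + 125 = (x + 5)^3

Eigenvalues and multiplicities (the geometric multiplicity of λ is n − rank(A − λI), which equals the number of Jordan blocks for λ):
  λ = -5: algebraic multiplicity = 3, geometric multiplicity = 3

Determining the block sizes for each eigenvalue:
  λ = -5: gm = am = 3, so every block has size 1 → block sizes [1, 1, 1]

Assembling the blocks gives a Jordan form
J =
  [-5,  0,  0]
  [ 0, -5,  0]
  [ 0,  0, -5]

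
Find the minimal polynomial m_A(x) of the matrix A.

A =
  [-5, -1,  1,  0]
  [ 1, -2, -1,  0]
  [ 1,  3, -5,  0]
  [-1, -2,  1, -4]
x^3 + 12*x^2 + 48*x + 64

The characteristic polynomial is χ_A(x) = (x + 4)^4, so the eigenvalues are known. The minimal polynomial is
  m_A(x) = Π_λ (x − λ)^{k_λ}
where k_λ is the size of the *largest* Jordan block for λ (equivalently, the smallest k with (A − λI)^k v = 0 for every generalised eigenvector v of λ).

  λ = -4: largest Jordan block has size 3, contributing (x + 4)^3

So m_A(x) = (x + 4)^3 = x^3 + 12*x^2 + 48*x + 64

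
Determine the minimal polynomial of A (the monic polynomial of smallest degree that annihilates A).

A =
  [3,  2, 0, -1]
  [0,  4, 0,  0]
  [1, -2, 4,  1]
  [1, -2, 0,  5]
x^2 - 8*x + 16

The characteristic polynomial is χ_A(x) = (x - 4)^4, so the eigenvalues are known. The minimal polynomial is
  m_A(x) = Π_λ (x − λ)^{k_λ}
where k_λ is the size of the *largest* Jordan block for λ (equivalently, the smallest k with (A − λI)^k v = 0 for every generalised eigenvector v of λ).

  λ = 4: largest Jordan block has size 2, contributing (x − 4)^2

So m_A(x) = (x - 4)^2 = x^2 - 8*x + 16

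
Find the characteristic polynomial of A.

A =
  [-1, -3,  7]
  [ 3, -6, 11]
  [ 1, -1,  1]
x^3 + 6*x^2 + 12*x + 8

Expanding det(x·I − A) (e.g. by cofactor expansion or by noting that A is similar to its Jordan form J, which has the same characteristic polynomial as A) gives
  χ_A(x) = x^3 + 6*x^2 + 12*x + 8
which factors as (x + 2)^3. The eigenvalues (with algebraic multiplicities) are λ = -2 with multiplicity 3.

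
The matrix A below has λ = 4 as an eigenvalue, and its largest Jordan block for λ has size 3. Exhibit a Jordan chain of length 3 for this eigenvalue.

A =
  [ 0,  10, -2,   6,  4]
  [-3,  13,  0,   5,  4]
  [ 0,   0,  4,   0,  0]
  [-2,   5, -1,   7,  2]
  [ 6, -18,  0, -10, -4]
A Jordan chain for λ = 4 of length 3:
v_1 = (-2, -1, 0, -1, 2)ᵀ
v_2 = (-4, -3, 0, -2, 6)ᵀ
v_3 = (1, 0, 0, 0, 0)ᵀ

Let N = A − (4)·I. We want v_3 with N^3 v_3 = 0 but N^2 v_3 ≠ 0; then v_{j-1} := N · v_j for j = 3, …, 2.

Pick v_3 = (1, 0, 0, 0, 0)ᵀ.
Then v_2 = N · v_3 = (-4, -3, 0, -2, 6)ᵀ.
Then v_1 = N · v_2 = (-2, -1, 0, -1, 2)ᵀ.

Sanity check: (A − (4)·I) v_1 = (0, 0, 0, 0, 0)ᵀ = 0. ✓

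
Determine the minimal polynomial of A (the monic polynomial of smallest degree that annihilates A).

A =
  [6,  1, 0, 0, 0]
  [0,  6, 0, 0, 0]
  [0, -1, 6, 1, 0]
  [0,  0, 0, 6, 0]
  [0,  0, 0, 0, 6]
x^2 - 12*x + 36

The characteristic polynomial is χ_A(x) = (x - 6)^5, so the eigenvalues are known. The minimal polynomial is
  m_A(x) = Π_λ (x − λ)^{k_λ}
where k_λ is the size of the *largest* Jordan block for λ (equivalently, the smallest k with (A − λI)^k v = 0 for every generalised eigenvector v of λ).

  λ = 6: largest Jordan block has size 2, contributing (x − 6)^2

So m_A(x) = (x - 6)^2 = x^2 - 12*x + 36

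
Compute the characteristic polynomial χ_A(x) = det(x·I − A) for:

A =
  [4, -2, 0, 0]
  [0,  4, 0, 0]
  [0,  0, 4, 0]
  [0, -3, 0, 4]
x^4 - 16*x^3 + 96*x^2 - 256*x + 256

Expanding det(x·I − A) (e.g. by cofactor expansion or by noting that A is similar to its Jordan form J, which has the same characteristic polynomial as A) gives
  χ_A(x) = x^4 - 16*x^3 + 96*x^2 - 256*x + 256
which factors as (x - 4)^4. The eigenvalues (with algebraic multiplicities) are λ = 4 with multiplicity 4.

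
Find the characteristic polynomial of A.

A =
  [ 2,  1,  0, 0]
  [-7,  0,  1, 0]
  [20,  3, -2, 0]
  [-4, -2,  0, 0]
x^4

Expanding det(x·I − A) (e.g. by cofactor expansion or by noting that A is similar to its Jordan form J, which has the same characteristic polynomial as A) gives
  χ_A(x) = x^4
which factors as x^4. The eigenvalues (with algebraic multiplicities) are λ = 0 with multiplicity 4.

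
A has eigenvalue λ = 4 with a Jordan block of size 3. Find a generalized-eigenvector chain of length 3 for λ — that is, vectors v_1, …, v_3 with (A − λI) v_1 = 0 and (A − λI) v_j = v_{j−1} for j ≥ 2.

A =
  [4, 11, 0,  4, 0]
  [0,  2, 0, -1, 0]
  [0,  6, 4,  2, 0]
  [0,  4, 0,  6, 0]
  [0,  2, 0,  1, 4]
A Jordan chain for λ = 4 of length 3:
v_1 = (-6, 0, -4, 0, 0)ᵀ
v_2 = (11, -2, 6, 4, 2)ᵀ
v_3 = (0, 1, 0, 0, 0)ᵀ

Let N = A − (4)·I. We want v_3 with N^3 v_3 = 0 but N^2 v_3 ≠ 0; then v_{j-1} := N · v_j for j = 3, …, 2.

Pick v_3 = (0, 1, 0, 0, 0)ᵀ.
Then v_2 = N · v_3 = (11, -2, 6, 4, 2)ᵀ.
Then v_1 = N · v_2 = (-6, 0, -4, 0, 0)ᵀ.

Sanity check: (A − (4)·I) v_1 = (0, 0, 0, 0, 0)ᵀ = 0. ✓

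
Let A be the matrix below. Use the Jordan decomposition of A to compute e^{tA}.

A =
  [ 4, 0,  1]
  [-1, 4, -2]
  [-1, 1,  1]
e^{tA} =
  [t*exp(3*t) + exp(3*t), t^2*exp(3*t)/2, -t^2*exp(3*t)/2 + t*exp(3*t)]
  [-t*exp(3*t), -t^2*exp(3*t)/2 + t*exp(3*t) + exp(3*t), t^2*exp(3*t)/2 - 2*t*exp(3*t)]
  [-t*exp(3*t), -t^2*exp(3*t)/2 + t*exp(3*t), t^2*exp(3*t)/2 - 2*t*exp(3*t) + exp(3*t)]

Strategy: write A = P · J · P⁻¹ where J is a Jordan canonical form, so e^{tA} = P · e^{tJ} · P⁻¹, and e^{tJ} can be computed block-by-block.

A has Jordan form
J =
  [3, 1, 0]
  [0, 3, 1]
  [0, 0, 3]
(up to reordering of blocks).

Per-block formulas:
  For a 3×3 Jordan block J_3(3): exp(t · J_3(3)) = e^(3t)·(I + t·N + (t^2/2)·N^2), where N is the 3×3 nilpotent shift.

After assembling e^{tJ} and conjugating by P, we get:

e^{tA} =
  [t*exp(3*t) + exp(3*t), t^2*exp(3*t)/2, -t^2*exp(3*t)/2 + t*exp(3*t)]
  [-t*exp(3*t), -t^2*exp(3*t)/2 + t*exp(3*t) + exp(3*t), t^2*exp(3*t)/2 - 2*t*exp(3*t)]
  [-t*exp(3*t), -t^2*exp(3*t)/2 + t*exp(3*t), t^2*exp(3*t)/2 - 2*t*exp(3*t) + exp(3*t)]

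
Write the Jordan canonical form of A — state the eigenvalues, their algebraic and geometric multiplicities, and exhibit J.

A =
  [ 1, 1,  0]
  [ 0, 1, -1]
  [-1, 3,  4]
J_3(2)

The characteristic polynomial is
  det(x·I − A) = x^3 - 6*x^2 + 12*x - 8 = (x - 2)^3

Eigenvalues and multiplicities (the geometric multiplicity of λ is n − rank(A − λI), which equals the number of Jordan blocks for λ):
  λ = 2: algebraic multiplicity = 3, geometric multiplicity = 1

Determining the block sizes for each eigenvalue:
  λ = 2: one block (gm = 1), so the single block has size am = 3 → block sizes [3]

Assembling the blocks gives a Jordan form
J =
  [2, 1, 0]
  [0, 2, 1]
  [0, 0, 2]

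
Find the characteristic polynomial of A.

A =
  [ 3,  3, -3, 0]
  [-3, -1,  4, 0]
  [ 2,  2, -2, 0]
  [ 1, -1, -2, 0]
x^4

Expanding det(x·I − A) (e.g. by cofactor expansion or by noting that A is similar to its Jordan form J, which has the same characteristic polynomial as A) gives
  χ_A(x) = x^4
which factors as x^4. The eigenvalues (with algebraic multiplicities) are λ = 0 with multiplicity 4.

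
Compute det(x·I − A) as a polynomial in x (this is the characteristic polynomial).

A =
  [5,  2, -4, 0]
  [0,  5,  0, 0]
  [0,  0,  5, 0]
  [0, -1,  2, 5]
x^4 - 20*x^3 + 150*x^2 - 500*x + 625

Expanding det(x·I − A) (e.g. by cofactor expansion or by noting that A is similar to its Jordan form J, which has the same characteristic polynomial as A) gives
  χ_A(x) = x^4 - 20*x^3 + 150*x^2 - 500*x + 625
which factors as (x - 5)^4. The eigenvalues (with algebraic multiplicities) are λ = 5 with multiplicity 4.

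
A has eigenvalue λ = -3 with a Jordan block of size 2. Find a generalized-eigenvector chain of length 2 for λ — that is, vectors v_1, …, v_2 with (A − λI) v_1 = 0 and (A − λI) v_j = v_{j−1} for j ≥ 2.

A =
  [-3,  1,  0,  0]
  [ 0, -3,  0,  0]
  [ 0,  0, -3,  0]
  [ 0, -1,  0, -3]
A Jordan chain for λ = -3 of length 2:
v_1 = (1, 0, 0, -1)ᵀ
v_2 = (0, 1, 0, 0)ᵀ

Let N = A − (-3)·I. We want v_2 with N^2 v_2 = 0 but N^1 v_2 ≠ 0; then v_{j-1} := N · v_j for j = 2, …, 2.

Pick v_2 = (0, 1, 0, 0)ᵀ.
Then v_1 = N · v_2 = (1, 0, 0, -1)ᵀ.

Sanity check: (A − (-3)·I) v_1 = (0, 0, 0, 0)ᵀ = 0. ✓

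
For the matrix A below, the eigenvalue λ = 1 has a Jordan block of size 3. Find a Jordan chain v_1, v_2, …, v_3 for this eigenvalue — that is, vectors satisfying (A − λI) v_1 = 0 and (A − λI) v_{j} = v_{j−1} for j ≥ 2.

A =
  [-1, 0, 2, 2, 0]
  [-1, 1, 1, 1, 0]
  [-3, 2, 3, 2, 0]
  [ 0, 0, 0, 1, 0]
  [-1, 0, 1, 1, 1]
A Jordan chain for λ = 1 of length 3:
v_1 = (-2, -1, -2, 0, -1)ᵀ
v_2 = (-2, -1, -3, 0, -1)ᵀ
v_3 = (1, 0, 0, 0, 0)ᵀ

Let N = A − (1)·I. We want v_3 with N^3 v_3 = 0 but N^2 v_3 ≠ 0; then v_{j-1} := N · v_j for j = 3, …, 2.

Pick v_3 = (1, 0, 0, 0, 0)ᵀ.
Then v_2 = N · v_3 = (-2, -1, -3, 0, -1)ᵀ.
Then v_1 = N · v_2 = (-2, -1, -2, 0, -1)ᵀ.

Sanity check: (A − (1)·I) v_1 = (0, 0, 0, 0, 0)ᵀ = 0. ✓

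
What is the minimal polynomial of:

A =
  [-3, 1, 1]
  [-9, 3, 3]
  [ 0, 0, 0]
x^2

The characteristic polynomial is χ_A(x) = x^3, so the eigenvalues are known. The minimal polynomial is
  m_A(x) = Π_λ (x − λ)^{k_λ}
where k_λ is the size of the *largest* Jordan block for λ (equivalently, the smallest k with (A − λI)^k v = 0 for every generalised eigenvector v of λ).

  λ = 0: largest Jordan block has size 2, contributing (x − 0)^2

So m_A(x) = x^2 = x^2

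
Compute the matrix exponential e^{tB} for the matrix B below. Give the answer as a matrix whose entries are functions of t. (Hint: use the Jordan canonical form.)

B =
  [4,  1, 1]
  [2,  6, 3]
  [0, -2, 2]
e^{tB} =
  [t^2*exp(4*t) + exp(4*t), t*exp(4*t), t^2*exp(4*t)/2 + t*exp(4*t)]
  [2*t^2*exp(4*t) + 2*t*exp(4*t), 2*t*exp(4*t) + exp(4*t), t^2*exp(4*t) + 3*t*exp(4*t)]
  [-2*t^2*exp(4*t), -2*t*exp(4*t), -t^2*exp(4*t) - 2*t*exp(4*t) + exp(4*t)]

Strategy: write B = P · J · P⁻¹ where J is a Jordan canonical form, so e^{tB} = P · e^{tJ} · P⁻¹, and e^{tJ} can be computed block-by-block.

B has Jordan form
J =
  [4, 1, 0]
  [0, 4, 1]
  [0, 0, 4]
(up to reordering of blocks).

Per-block formulas:
  For a 3×3 Jordan block J_3(4): exp(t · J_3(4)) = e^(4t)·(I + t·N + (t^2/2)·N^2), where N is the 3×3 nilpotent shift.

After assembling e^{tJ} and conjugating by P, we get:

e^{tB} =
  [t^2*exp(4*t) + exp(4*t), t*exp(4*t), t^2*exp(4*t)/2 + t*exp(4*t)]
  [2*t^2*exp(4*t) + 2*t*exp(4*t), 2*t*exp(4*t) + exp(4*t), t^2*exp(4*t) + 3*t*exp(4*t)]
  [-2*t^2*exp(4*t), -2*t*exp(4*t), -t^2*exp(4*t) - 2*t*exp(4*t) + exp(4*t)]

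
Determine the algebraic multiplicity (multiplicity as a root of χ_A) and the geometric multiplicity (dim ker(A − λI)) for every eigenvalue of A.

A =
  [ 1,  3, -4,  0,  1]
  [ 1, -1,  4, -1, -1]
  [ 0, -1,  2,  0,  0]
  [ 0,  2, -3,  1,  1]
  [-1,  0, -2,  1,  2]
λ = 1: alg = 5, geom = 2

Step 1 — factor the characteristic polynomial to read off the algebraic multiplicities:
  χ_A(x) = (x - 1)^5

Step 2 — compute geometric multiplicities via the rank-nullity identity g(λ) = n − rank(A − λI):
  rank(A − (1)·I) = 3, so dim ker(A − (1)·I) = n − 3 = 2

Summary:
  λ = 1: algebraic multiplicity = 5, geometric multiplicity = 2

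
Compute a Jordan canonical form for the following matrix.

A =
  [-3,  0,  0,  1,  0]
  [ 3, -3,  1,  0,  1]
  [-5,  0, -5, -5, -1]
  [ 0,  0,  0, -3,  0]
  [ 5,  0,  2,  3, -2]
J_1(-4) ⊕ J_3(-3) ⊕ J_1(-3)

The characteristic polynomial is
  det(x·I − A) = x^5 + 16*x^4 + 102*x^3 + 324*x^2 + 513*x + 324 = (x + 3)^4*(x + 4)

Eigenvalues and multiplicities (the geometric multiplicity of λ is n − rank(A − λI), which equals the number of Jordan blocks for λ):
  λ = -4: algebraic multiplicity = 1, geometric multiplicity = 1
  λ = -3: algebraic multiplicity = 4, geometric multiplicity = 2

Determining the block sizes for each eigenvalue:
  λ = -4: one block (gm = 1), so the single block has size am = 1 → block sizes [1]
  λ = -3: with am = 4 and gm = 2, the partition is not yet determined (e.g. several partitions of 4 into 2 parts exist). Let N = A − (-3)·I. Computing rank(N^1) = 3, rank(N^2) = 2, rank(N^3) = 1; the number of blocks of size ≥ j is rank(N^{j−1}) − rank(N^j), giving [2, 1, 1]. So we have 1 block(s) of size 3, 1 block(s) of size 1 → block sizes [3, 1]

Assembling the blocks gives a Jordan form
J =
  [-4,  0,  0,  0,  0]
  [ 0, -3,  1,  0,  0]
  [ 0,  0, -3,  1,  0]
  [ 0,  0,  0, -3,  0]
  [ 0,  0,  0,  0, -3]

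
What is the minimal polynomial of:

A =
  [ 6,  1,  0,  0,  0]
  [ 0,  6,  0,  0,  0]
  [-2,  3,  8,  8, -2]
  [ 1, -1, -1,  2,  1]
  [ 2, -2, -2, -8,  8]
x^2 - 12*x + 36

The characteristic polynomial is χ_A(x) = (x - 6)^5, so the eigenvalues are known. The minimal polynomial is
  m_A(x) = Π_λ (x − λ)^{k_λ}
where k_λ is the size of the *largest* Jordan block for λ (equivalently, the smallest k with (A − λI)^k v = 0 for every generalised eigenvector v of λ).

  λ = 6: largest Jordan block has size 2, contributing (x − 6)^2

So m_A(x) = (x - 6)^2 = x^2 - 12*x + 36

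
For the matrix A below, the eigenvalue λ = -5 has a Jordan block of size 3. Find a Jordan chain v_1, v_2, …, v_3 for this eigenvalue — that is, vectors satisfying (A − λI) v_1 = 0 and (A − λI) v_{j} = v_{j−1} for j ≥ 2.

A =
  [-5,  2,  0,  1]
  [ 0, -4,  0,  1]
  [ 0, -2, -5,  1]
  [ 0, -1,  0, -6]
A Jordan chain for λ = -5 of length 3:
v_1 = (1, 0, -3, 0)ᵀ
v_2 = (2, 1, -2, -1)ᵀ
v_3 = (0, 1, 0, 0)ᵀ

Let N = A − (-5)·I. We want v_3 with N^3 v_3 = 0 but N^2 v_3 ≠ 0; then v_{j-1} := N · v_j for j = 3, …, 2.

Pick v_3 = (0, 1, 0, 0)ᵀ.
Then v_2 = N · v_3 = (2, 1, -2, -1)ᵀ.
Then v_1 = N · v_2 = (1, 0, -3, 0)ᵀ.

Sanity check: (A − (-5)·I) v_1 = (0, 0, 0, 0)ᵀ = 0. ✓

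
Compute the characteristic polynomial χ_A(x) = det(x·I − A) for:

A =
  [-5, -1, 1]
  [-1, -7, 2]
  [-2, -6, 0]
x^3 + 12*x^2 + 48*x + 64

Expanding det(x·I − A) (e.g. by cofactor expansion or by noting that A is similar to its Jordan form J, which has the same characteristic polynomial as A) gives
  χ_A(x) = x^3 + 12*x^2 + 48*x + 64
which factors as (x + 4)^3. The eigenvalues (with algebraic multiplicities) are λ = -4 with multiplicity 3.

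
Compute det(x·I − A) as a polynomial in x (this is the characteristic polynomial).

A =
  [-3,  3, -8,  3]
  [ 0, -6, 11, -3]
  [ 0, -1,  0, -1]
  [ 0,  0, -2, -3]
x^4 + 12*x^3 + 54*x^2 + 108*x + 81

Expanding det(x·I − A) (e.g. by cofactor expansion or by noting that A is similar to its Jordan form J, which has the same characteristic polynomial as A) gives
  χ_A(x) = x^4 + 12*x^3 + 54*x^2 + 108*x + 81
which factors as (x + 3)^4. The eigenvalues (with algebraic multiplicities) are λ = -3 with multiplicity 4.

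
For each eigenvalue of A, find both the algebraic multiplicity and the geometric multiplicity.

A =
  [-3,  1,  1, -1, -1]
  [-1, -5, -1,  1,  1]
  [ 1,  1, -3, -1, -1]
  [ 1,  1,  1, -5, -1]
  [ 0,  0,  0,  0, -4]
λ = -4: alg = 5, geom = 4

Step 1 — factor the characteristic polynomial to read off the algebraic multiplicities:
  χ_A(x) = (x + 4)^5

Step 2 — compute geometric multiplicities via the rank-nullity identity g(λ) = n − rank(A − λI):
  rank(A − (-4)·I) = 1, so dim ker(A − (-4)·I) = n − 1 = 4

Summary:
  λ = -4: algebraic multiplicity = 5, geometric multiplicity = 4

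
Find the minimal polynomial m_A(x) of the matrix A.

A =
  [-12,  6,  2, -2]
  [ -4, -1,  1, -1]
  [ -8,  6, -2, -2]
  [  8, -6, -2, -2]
x^2 + 9*x + 20

The characteristic polynomial is χ_A(x) = (x + 4)^3*(x + 5), so the eigenvalues are known. The minimal polynomial is
  m_A(x) = Π_λ (x − λ)^{k_λ}
where k_λ is the size of the *largest* Jordan block for λ (equivalently, the smallest k with (A − λI)^k v = 0 for every generalised eigenvector v of λ).

  λ = -5: largest Jordan block has size 1, contributing (x + 5)
  λ = -4: largest Jordan block has size 1, contributing (x + 4)

So m_A(x) = (x + 4)*(x + 5) = x^2 + 9*x + 20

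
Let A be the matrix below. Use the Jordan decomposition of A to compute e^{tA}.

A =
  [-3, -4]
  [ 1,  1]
e^{tA} =
  [-2*t*exp(-t) + exp(-t), -4*t*exp(-t)]
  [t*exp(-t), 2*t*exp(-t) + exp(-t)]

Strategy: write A = P · J · P⁻¹ where J is a Jordan canonical form, so e^{tA} = P · e^{tJ} · P⁻¹, and e^{tJ} can be computed block-by-block.

A has Jordan form
J =
  [-1,  1]
  [ 0, -1]
(up to reordering of blocks).

Per-block formulas:
  For a 2×2 Jordan block J_2(-1): exp(t · J_2(-1)) = e^(-1t)·(I + t·N), where N is the 2×2 nilpotent shift.

After assembling e^{tJ} and conjugating by P, we get:

e^{tA} =
  [-2*t*exp(-t) + exp(-t), -4*t*exp(-t)]
  [t*exp(-t), 2*t*exp(-t) + exp(-t)]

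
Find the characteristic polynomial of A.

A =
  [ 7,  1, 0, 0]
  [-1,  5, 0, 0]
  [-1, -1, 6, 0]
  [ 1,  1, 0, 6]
x^4 - 24*x^3 + 216*x^2 - 864*x + 1296

Expanding det(x·I − A) (e.g. by cofactor expansion or by noting that A is similar to its Jordan form J, which has the same characteristic polynomial as A) gives
  χ_A(x) = x^4 - 24*x^3 + 216*x^2 - 864*x + 1296
which factors as (x - 6)^4. The eigenvalues (with algebraic multiplicities) are λ = 6 with multiplicity 4.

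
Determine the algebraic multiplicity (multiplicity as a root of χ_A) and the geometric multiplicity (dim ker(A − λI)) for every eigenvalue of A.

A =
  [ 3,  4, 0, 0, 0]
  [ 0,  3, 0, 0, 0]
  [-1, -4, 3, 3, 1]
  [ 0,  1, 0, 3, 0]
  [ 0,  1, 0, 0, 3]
λ = 3: alg = 5, geom = 3

Step 1 — factor the characteristic polynomial to read off the algebraic multiplicities:
  χ_A(x) = (x - 3)^5

Step 2 — compute geometric multiplicities via the rank-nullity identity g(λ) = n − rank(A − λI):
  rank(A − (3)·I) = 2, so dim ker(A − (3)·I) = n − 2 = 3

Summary:
  λ = 3: algebraic multiplicity = 5, geometric multiplicity = 3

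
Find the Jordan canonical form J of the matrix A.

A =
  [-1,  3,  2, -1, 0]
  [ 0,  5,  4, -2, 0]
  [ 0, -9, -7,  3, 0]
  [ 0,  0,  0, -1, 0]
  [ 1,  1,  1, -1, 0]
J_2(-1) ⊕ J_1(-1) ⊕ J_1(-1) ⊕ J_1(0)

The characteristic polynomial is
  det(x·I − A) = x^5 + 4*x^4 + 6*x^3 + 4*x^2 + x = x*(x + 1)^4

Eigenvalues and multiplicities (the geometric multiplicity of λ is n − rank(A − λI), which equals the number of Jordan blocks for λ):
  λ = -1: algebraic multiplicity = 4, geometric multiplicity = 3
  λ = 0: algebraic multiplicity = 1, geometric multiplicity = 1

Determining the block sizes for each eigenvalue:
  λ = -1: 3 blocks summing to 4 forces exactly one block of size 2 and the rest size 1 → block sizes [2, 1, 1]
  λ = 0: one block (gm = 1), so the single block has size am = 1 → block sizes [1]

Assembling the blocks gives a Jordan form
J =
  [-1,  1,  0,  0, 0]
  [ 0, -1,  0,  0, 0]
  [ 0,  0, -1,  0, 0]
  [ 0,  0,  0, -1, 0]
  [ 0,  0,  0,  0, 0]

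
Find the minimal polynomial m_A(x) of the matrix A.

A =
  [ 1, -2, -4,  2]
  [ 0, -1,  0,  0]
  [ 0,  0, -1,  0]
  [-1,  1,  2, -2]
x^2 + x

The characteristic polynomial is χ_A(x) = x*(x + 1)^3, so the eigenvalues are known. The minimal polynomial is
  m_A(x) = Π_λ (x − λ)^{k_λ}
where k_λ is the size of the *largest* Jordan block for λ (equivalently, the smallest k with (A − λI)^k v = 0 for every generalised eigenvector v of λ).

  λ = -1: largest Jordan block has size 1, contributing (x + 1)
  λ = 0: largest Jordan block has size 1, contributing (x − 0)

So m_A(x) = x*(x + 1) = x^2 + x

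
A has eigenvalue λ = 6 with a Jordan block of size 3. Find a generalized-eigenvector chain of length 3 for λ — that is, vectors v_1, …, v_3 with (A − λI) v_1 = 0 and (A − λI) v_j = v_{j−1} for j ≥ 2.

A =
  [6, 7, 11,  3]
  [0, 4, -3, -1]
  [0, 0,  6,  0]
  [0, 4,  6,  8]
A Jordan chain for λ = 6 of length 3:
v_1 = (-2, 0, 0, 0)ᵀ
v_2 = (7, -2, 0, 4)ᵀ
v_3 = (0, 1, 0, 0)ᵀ

Let N = A − (6)·I. We want v_3 with N^3 v_3 = 0 but N^2 v_3 ≠ 0; then v_{j-1} := N · v_j for j = 3, …, 2.

Pick v_3 = (0, 1, 0, 0)ᵀ.
Then v_2 = N · v_3 = (7, -2, 0, 4)ᵀ.
Then v_1 = N · v_2 = (-2, 0, 0, 0)ᵀ.

Sanity check: (A − (6)·I) v_1 = (0, 0, 0, 0)ᵀ = 0. ✓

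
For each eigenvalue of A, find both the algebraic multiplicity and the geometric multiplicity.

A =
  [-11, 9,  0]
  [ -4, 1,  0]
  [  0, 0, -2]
λ = -5: alg = 2, geom = 1; λ = -2: alg = 1, geom = 1

Step 1 — factor the characteristic polynomial to read off the algebraic multiplicities:
  χ_A(x) = (x + 2)*(x + 5)^2

Step 2 — compute geometric multiplicities via the rank-nullity identity g(λ) = n − rank(A − λI):
  rank(A − (-5)·I) = 2, so dim ker(A − (-5)·I) = n − 2 = 1
  rank(A − (-2)·I) = 2, so dim ker(A − (-2)·I) = n − 2 = 1

Summary:
  λ = -5: algebraic multiplicity = 2, geometric multiplicity = 1
  λ = -2: algebraic multiplicity = 1, geometric multiplicity = 1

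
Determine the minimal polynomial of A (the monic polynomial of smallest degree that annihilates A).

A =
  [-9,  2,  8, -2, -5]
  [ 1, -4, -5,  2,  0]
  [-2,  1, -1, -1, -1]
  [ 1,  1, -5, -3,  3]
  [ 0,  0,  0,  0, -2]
x^4 + 14*x^3 + 69*x^2 + 140*x + 100

The characteristic polynomial is χ_A(x) = (x + 2)^2*(x + 5)^3, so the eigenvalues are known. The minimal polynomial is
  m_A(x) = Π_λ (x − λ)^{k_λ}
where k_λ is the size of the *largest* Jordan block for λ (equivalently, the smallest k with (A − λI)^k v = 0 for every generalised eigenvector v of λ).

  λ = -5: largest Jordan block has size 2, contributing (x + 5)^2
  λ = -2: largest Jordan block has size 2, contributing (x + 2)^2

So m_A(x) = (x + 2)^2*(x + 5)^2 = x^4 + 14*x^3 + 69*x^2 + 140*x + 100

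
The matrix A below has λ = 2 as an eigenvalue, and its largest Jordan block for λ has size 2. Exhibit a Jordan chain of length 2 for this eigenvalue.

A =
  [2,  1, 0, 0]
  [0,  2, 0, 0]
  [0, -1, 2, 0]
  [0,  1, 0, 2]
A Jordan chain for λ = 2 of length 2:
v_1 = (1, 0, -1, 1)ᵀ
v_2 = (0, 1, 0, 0)ᵀ

Let N = A − (2)·I. We want v_2 with N^2 v_2 = 0 but N^1 v_2 ≠ 0; then v_{j-1} := N · v_j for j = 2, …, 2.

Pick v_2 = (0, 1, 0, 0)ᵀ.
Then v_1 = N · v_2 = (1, 0, -1, 1)ᵀ.

Sanity check: (A − (2)·I) v_1 = (0, 0, 0, 0)ᵀ = 0. ✓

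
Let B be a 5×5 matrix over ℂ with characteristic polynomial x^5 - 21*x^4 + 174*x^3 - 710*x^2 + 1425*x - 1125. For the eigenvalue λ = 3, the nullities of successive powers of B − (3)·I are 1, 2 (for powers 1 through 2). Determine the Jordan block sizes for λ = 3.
Block sizes for λ = 3: [2]

From the dimensions of kernels of powers, the number of Jordan blocks of size at least j is d_j − d_{j−1} where d_j = dim ker(N^j) (with d_0 = 0). Computing the differences gives [1, 1].
The number of blocks of size exactly k is (#blocks of size ≥ k) − (#blocks of size ≥ k + 1), so the partition is: 1 block(s) of size 2.
In nonincreasing order the block sizes are [2].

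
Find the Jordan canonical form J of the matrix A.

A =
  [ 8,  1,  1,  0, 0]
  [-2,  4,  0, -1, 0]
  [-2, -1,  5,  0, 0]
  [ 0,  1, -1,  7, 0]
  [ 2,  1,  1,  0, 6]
J_3(6) ⊕ J_1(6) ⊕ J_1(6)

The characteristic polynomial is
  det(x·I − A) = x^5 - 30*x^4 + 360*x^3 - 2160*x^2 + 6480*x - 7776 = (x - 6)^5

Eigenvalues and multiplicities (the geometric multiplicity of λ is n − rank(A − λI), which equals the number of Jordan blocks for λ):
  λ = 6: algebraic multiplicity = 5, geometric multiplicity = 3

Determining the block sizes for each eigenvalue:
  λ = 6: with am = 5 and gm = 3, the partition is not yet determined (e.g. several partitions of 5 into 3 parts exist). Let N = A − (6)·I. Computing rank(N^1) = 2, rank(N^2) = 1, rank(N^3) = 0; the number of blocks of size ≥ j is rank(N^{j−1}) − rank(N^j), giving [3, 1, 1]. So we have 1 block(s) of size 3, 2 block(s) of size 1 → block sizes [3, 1, 1]

Assembling the blocks gives a Jordan form
J =
  [6, 1, 0, 0, 0]
  [0, 6, 1, 0, 0]
  [0, 0, 6, 0, 0]
  [0, 0, 0, 6, 0]
  [0, 0, 0, 0, 6]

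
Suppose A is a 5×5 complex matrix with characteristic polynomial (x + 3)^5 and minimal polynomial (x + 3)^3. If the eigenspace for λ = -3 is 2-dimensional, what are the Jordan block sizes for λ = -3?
Block sizes for λ = -3: [3, 2]

Step 1 — from the characteristic polynomial, algebraic multiplicity of λ = -3 is 5. From dim ker(A − (-3)·I) = 2, there are exactly 2 Jordan blocks for λ = -3.
Step 2 — from the minimal polynomial, the factor (x + 3)^3 tells us the largest block for λ = -3 has size 3.
Step 3 — with total size 5, 2 blocks, and largest block 3, the block sizes (in nonincreasing order) are [3, 2].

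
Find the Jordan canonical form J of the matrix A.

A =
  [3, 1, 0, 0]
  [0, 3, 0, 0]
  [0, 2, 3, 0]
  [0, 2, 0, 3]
J_2(3) ⊕ J_1(3) ⊕ J_1(3)

The characteristic polynomial is
  det(x·I − A) = x^4 - 12*x^3 + 54*x^2 - 108*x + 81 = (x - 3)^4

Eigenvalues and multiplicities (the geometric multiplicity of λ is n − rank(A − λI), which equals the number of Jordan blocks for λ):
  λ = 3: algebraic multiplicity = 4, geometric multiplicity = 3

Determining the block sizes for each eigenvalue:
  λ = 3: 3 blocks summing to 4 forces exactly one block of size 2 and the rest size 1 → block sizes [2, 1, 1]

Assembling the blocks gives a Jordan form
J =
  [3, 1, 0, 0]
  [0, 3, 0, 0]
  [0, 0, 3, 0]
  [0, 0, 0, 3]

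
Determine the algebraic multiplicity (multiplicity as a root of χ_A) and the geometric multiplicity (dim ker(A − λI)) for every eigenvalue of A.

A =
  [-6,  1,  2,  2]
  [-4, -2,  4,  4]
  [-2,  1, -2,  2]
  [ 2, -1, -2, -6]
λ = -4: alg = 4, geom = 3

Step 1 — factor the characteristic polynomial to read off the algebraic multiplicities:
  χ_A(x) = (x + 4)^4

Step 2 — compute geometric multiplicities via the rank-nullity identity g(λ) = n − rank(A − λI):
  rank(A − (-4)·I) = 1, so dim ker(A − (-4)·I) = n − 1 = 3

Summary:
  λ = -4: algebraic multiplicity = 4, geometric multiplicity = 3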